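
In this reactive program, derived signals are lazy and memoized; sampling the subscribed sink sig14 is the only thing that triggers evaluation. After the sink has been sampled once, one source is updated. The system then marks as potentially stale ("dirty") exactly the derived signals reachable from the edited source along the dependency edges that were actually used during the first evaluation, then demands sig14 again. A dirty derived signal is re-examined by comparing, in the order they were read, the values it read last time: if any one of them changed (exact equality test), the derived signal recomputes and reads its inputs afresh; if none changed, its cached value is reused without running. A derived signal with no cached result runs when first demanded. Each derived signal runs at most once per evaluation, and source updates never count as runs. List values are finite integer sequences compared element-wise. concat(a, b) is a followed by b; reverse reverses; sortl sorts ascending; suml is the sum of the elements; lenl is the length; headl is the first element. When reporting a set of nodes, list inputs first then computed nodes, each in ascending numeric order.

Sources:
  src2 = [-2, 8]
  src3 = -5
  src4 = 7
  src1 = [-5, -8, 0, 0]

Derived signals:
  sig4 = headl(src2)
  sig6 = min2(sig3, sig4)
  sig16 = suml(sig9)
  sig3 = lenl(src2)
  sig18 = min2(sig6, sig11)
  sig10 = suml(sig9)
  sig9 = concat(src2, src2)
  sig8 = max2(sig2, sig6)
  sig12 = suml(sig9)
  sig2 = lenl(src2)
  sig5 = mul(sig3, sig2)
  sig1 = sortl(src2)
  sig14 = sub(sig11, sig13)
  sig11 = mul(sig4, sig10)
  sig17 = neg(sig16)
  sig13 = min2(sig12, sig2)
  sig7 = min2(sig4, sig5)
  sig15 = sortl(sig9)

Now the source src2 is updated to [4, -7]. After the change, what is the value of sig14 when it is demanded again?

Demanding sig14 again yields -18.

First demand of the output computes:
  sig2 = lenl([-2, 8]) = 2
  sig4 = headl([-2, 8]) = -2
  sig9 = concat([-2, 8], [-2, 8]) = [-2, 8, -2, 8]
  sig10 = suml([-2, 8, -2, 8]) = 12
  sig11 = mul(-2, 12) = -24
  sig12 = suml([-2, 8, -2, 8]) = 12
  sig13 = min2(12, 2) = 2
  sig14 = sub(-24, 2) = -26

After the edit, cleaning proceeds:
  sig2: a read changed (src2 [-2, 8]->[4, -7]) — executes, giving 2 — identical to its old value.
  sig4: a read changed (src2 [-2, 8]->[4, -7]) — executes, giving 4.
  sig9: a read changed (src2 [-2, 8]->[4, -7]; src2 [-2, 8]->[4, -7]) — executes, giving [4, -7, 4, -7].
  sig10: a read changed (sig9 [-2, 8, -2, 8]->[4, -7, 4, -7]) — executes, giving -6.
  sig11: a read changed (sig4 -2->4; sig10 12->-6) — executes, giving -24 — identical to its old value.
  sig12: a read changed (sig9 [-2, 8, -2, 8]->[4, -7, 4, -7]) — executes, giving -6.
  sig13: a read changed (sig12 12->-6) — executes, giving -6.
  sig14: a read changed (sig13 2->-6) — executes, giving -18.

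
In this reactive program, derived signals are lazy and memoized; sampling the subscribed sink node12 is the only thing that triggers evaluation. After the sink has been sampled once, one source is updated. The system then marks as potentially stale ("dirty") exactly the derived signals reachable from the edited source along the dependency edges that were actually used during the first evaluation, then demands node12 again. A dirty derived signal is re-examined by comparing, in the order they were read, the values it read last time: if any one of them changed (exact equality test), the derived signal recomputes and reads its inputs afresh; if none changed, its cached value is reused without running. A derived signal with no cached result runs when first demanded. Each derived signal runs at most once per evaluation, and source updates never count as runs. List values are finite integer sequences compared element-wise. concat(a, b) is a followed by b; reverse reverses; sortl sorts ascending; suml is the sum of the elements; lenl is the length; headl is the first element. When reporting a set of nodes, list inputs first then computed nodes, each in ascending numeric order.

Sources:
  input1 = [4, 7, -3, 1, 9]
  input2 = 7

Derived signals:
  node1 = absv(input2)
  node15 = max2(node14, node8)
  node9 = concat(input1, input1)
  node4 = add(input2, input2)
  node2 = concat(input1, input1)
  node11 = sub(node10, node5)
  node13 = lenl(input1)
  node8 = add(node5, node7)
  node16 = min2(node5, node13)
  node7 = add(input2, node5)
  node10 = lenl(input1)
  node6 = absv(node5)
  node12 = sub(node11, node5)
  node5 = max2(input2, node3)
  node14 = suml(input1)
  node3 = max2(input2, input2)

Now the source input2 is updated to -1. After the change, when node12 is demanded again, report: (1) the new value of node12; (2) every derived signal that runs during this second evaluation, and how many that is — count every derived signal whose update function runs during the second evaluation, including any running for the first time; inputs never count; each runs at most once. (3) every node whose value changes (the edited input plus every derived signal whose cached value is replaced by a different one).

First demand of the output computes:
  node3 = max2(7, 7) = 7
  node5 = max2(7, 7) = 7
  node10 = lenl([4, 7, -3, 1, 9]) = 5
  node11 = sub(5, 7) = -2
  node12 = sub(-2, 7) = -9

After the edit, cleaning proceeds:
  node3: a read changed (input2 7->-1; input2 7->-1) — executes, giving -1.
  node5: a read changed (input2 7->-1; node3 7->-1) — executes, giving -1.
  node11: a read changed (node5 7->-1) — executes, giving 6.
  node12: a read changed (node11 -2->6; node5 7->-1) — executes, giving 7.

Demanding node12 again yields 7.
4 derived signals run: node3, node5, node11, node12.
The nodes whose values change: input2, node3, node5, node11, node12.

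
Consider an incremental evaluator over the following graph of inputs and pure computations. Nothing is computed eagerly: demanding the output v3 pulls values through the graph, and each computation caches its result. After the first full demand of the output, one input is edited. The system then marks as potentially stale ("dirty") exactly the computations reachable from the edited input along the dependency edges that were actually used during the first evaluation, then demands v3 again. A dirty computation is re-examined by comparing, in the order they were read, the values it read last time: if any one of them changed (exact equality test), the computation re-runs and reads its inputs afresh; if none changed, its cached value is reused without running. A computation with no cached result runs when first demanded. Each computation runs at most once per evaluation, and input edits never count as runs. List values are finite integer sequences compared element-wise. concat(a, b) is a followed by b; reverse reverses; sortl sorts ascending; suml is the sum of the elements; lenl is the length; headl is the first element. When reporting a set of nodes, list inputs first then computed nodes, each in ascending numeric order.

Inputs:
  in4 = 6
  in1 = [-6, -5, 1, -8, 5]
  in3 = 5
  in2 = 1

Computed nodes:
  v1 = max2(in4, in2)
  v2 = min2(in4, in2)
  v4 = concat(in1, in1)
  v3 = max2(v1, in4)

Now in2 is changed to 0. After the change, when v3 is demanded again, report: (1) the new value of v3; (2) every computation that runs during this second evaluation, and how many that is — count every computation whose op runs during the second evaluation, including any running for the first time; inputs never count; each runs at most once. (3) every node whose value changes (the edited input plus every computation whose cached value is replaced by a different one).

Initial pass — values computed on the first demand:
  v1 = max2(6, 1) = 6
  v3 = max2(6, 6) = 6

Second demand — change propagation:
  v1: re-runs because in2 1->0; new result 6 (unchanged).
  v3: re-examined; everything it read last time is the same (v1 unchanged, in4 unchanged) — cache 6 kept, no run.

The important point: v1 recomputes to an identical value, and the output ends up unchanged.

v3 now evaluates to 6.
Run set: v1 (1 run).
Changed values: in2.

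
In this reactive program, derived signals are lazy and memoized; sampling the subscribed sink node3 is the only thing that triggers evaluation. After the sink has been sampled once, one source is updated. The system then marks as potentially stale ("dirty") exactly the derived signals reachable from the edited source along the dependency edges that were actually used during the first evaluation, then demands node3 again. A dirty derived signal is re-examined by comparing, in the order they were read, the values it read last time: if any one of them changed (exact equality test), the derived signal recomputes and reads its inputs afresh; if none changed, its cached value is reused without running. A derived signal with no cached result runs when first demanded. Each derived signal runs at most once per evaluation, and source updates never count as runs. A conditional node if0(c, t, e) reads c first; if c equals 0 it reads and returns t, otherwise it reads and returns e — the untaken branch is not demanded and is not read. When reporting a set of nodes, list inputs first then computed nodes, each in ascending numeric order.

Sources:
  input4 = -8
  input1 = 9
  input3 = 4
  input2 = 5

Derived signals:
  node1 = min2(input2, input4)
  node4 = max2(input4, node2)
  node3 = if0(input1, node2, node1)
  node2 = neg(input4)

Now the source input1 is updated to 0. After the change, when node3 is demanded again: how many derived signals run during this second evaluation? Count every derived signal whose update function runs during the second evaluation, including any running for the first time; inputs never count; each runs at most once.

2 derived signals run: node2, node3.
Note the branch switch — node2 had no cache and runs now for the first time.

First demand of the output computes:
  node1 = min2(5, -8) = -8
  node3 = if0(input1=9 -> else branch node1) = -8

After the edit, cleaning proceeds:
  node2: had never run; runs now, result 8.
  node3: a read changed (input1 9->0) — executes, giving 8.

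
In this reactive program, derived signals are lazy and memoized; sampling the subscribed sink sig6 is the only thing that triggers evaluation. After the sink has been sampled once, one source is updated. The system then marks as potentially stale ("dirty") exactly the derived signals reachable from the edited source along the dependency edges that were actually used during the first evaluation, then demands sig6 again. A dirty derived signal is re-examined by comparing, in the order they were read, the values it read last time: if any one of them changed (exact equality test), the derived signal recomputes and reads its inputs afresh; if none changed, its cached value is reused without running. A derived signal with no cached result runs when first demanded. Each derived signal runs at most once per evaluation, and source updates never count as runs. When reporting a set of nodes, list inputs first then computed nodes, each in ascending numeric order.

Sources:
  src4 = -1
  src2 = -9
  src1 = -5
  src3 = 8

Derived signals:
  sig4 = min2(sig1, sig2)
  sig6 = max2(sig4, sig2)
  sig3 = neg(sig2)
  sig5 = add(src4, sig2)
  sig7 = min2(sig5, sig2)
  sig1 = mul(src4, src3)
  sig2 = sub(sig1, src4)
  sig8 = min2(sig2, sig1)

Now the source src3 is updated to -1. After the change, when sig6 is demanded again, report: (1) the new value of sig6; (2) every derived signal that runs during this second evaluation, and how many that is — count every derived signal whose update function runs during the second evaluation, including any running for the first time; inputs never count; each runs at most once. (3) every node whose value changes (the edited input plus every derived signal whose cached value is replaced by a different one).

First demand of the output computes:
  sig1 = mul(-1, 8) = -8
  sig2 = sub(-8, -1) = -7
  sig4 = min2(-8, -7) = -8
  sig6 = max2(-8, -7) = -7

After the edit, cleaning proceeds:
  sig1: a read changed (src3 8->-1) — executes, giving 1.
  sig2: a read changed (sig1 -8->1) — executes, giving 2.
  sig4: a read changed (sig1 -8->1; sig2 -7->2) — executes, giving 1.
  sig6: a read changed (sig4 -8->1; sig2 -7->2) — executes, giving 2.

Demanding sig6 again yields 2.
4 derived signals run: sig1, sig2, sig4, sig6.
The nodes whose values change: src3, sig1, sig2, sig4, sig6.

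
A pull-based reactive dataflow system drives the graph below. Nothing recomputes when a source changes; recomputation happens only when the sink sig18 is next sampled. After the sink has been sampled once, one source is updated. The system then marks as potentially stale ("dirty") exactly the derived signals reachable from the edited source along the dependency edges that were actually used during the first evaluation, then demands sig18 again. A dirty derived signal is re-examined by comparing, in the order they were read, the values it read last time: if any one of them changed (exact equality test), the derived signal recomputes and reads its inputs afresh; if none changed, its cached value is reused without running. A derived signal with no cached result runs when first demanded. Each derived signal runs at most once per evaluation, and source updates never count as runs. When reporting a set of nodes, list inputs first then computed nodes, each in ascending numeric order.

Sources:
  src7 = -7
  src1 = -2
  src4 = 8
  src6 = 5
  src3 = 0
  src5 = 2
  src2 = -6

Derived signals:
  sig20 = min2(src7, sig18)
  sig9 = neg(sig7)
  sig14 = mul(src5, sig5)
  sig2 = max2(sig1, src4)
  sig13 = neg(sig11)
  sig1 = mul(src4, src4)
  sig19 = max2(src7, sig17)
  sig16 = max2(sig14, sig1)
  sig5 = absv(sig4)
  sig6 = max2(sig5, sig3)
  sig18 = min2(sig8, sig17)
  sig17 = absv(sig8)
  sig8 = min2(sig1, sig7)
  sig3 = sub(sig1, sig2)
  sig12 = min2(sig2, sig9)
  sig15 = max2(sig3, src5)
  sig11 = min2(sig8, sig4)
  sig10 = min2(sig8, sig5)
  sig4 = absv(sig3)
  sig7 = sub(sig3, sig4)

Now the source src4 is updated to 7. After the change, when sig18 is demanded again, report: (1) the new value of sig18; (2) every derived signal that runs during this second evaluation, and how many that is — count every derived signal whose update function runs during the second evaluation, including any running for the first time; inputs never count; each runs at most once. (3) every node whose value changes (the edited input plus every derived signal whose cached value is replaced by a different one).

First evaluation (everything demanded from the output):
  sig1 = mul(8, 8) = 64
  sig2 = max2(64, 8) = 64
  sig3 = sub(64, 64) = 0
  sig4 = absv(0) = 0
  sig7 = sub(0, 0) = 0
  sig8 = min2(64, 0) = 0
  sig17 = absv(0) = 0
  sig18 = min2(0, 0) = 0

Propagation after the edit:
  sig1: runs — src4 8->7; src4 8->7; result 49.
  sig2: runs — sig1 64->49; src4 8->7; result 49.
  sig3: runs — sig1 64->49; sig2 64->49; result 0 (same value as before).
  sig4: checked — values it read are unchanged (sig3 unchanged); reused cached 0 without running.
  sig7: checked — values it read are unchanged (sig3 unchanged, sig4 unchanged); reused cached 0 without running.
  sig8: runs — sig1 64->49; result 0 (same value as before).
  sig17: checked — values it read are unchanged (sig8 unchanged); reused cached 0 without running.
  sig18: checked — values it read are unchanged (sig8 unchanged, sig17 unchanged); reused cached 0 without running.

Key observation: the cutoff stops propagation at sig4 — its inputs' values are unchanged, so it reuses its cache.

New value of sig18: 0.
Derived signals that run: sig1, sig2, sig3, sig8 — 4 in total.
Values that change: src4, sig1, sig2.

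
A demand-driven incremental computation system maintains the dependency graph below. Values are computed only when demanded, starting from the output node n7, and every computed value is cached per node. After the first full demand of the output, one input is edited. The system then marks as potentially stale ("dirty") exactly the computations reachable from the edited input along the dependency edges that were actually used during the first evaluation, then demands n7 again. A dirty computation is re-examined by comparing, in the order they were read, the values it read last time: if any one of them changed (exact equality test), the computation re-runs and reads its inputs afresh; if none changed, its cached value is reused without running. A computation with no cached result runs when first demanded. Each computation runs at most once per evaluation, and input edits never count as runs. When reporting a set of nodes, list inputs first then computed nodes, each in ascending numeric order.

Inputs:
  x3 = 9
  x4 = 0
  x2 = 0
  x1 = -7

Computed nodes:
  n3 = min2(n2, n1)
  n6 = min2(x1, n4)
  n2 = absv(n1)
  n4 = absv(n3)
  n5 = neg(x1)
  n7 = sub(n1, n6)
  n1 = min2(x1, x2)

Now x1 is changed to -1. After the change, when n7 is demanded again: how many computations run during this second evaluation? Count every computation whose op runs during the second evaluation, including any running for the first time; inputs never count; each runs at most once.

Computations that run: n1, n2, n3, n4, n6, n7 — 6 in total.

First evaluation (everything demanded from the output):
  n1 = min2(-7, 0) = -7
  n2 = absv(-7) = 7
  n3 = min2(7, -7) = -7
  n4 = absv(-7) = 7
  n6 = min2(-7, 7) = -7
  n7 = sub(-7, -7) = 0

Propagation after the edit:
  n1: runs — x1 -7->-1; result -1.
  n2: runs — n1 -7->-1; result 1.
  n3: runs — n2 7->1; n1 -7->-1; result -1.
  n4: runs — n3 -7->-1; result 1.
  n6: runs — x1 -7->-1; n4 7->1; result -1.
  n7: runs — n1 -7->-1; n6 -7->-1; result 0 (same value as before).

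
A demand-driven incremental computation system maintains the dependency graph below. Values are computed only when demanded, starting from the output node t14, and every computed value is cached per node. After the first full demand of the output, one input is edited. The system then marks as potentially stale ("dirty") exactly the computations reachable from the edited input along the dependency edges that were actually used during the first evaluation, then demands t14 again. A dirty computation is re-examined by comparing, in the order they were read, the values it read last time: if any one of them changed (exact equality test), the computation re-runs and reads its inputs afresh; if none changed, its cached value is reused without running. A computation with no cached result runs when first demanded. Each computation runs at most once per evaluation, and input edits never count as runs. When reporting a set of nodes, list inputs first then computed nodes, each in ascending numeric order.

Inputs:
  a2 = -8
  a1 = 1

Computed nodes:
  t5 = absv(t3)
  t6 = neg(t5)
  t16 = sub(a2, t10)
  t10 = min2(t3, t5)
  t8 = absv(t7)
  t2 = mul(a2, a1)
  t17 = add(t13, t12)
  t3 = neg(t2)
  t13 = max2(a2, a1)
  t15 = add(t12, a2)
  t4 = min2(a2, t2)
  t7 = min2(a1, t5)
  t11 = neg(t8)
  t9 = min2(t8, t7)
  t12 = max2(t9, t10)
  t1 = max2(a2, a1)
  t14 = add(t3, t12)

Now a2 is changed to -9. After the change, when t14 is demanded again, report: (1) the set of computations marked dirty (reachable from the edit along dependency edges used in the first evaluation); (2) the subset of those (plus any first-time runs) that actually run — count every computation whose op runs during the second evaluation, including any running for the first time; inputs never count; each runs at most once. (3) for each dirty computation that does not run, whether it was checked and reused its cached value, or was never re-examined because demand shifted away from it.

Marked dirty: t2, t3, t5, t7, t8, t9, t10, t12, t14.
Computations that run: t2, t3, t5, t7, t10, t12, t14 — 7 in total.
Checked but reused from cache: t8, t9.
Key observation: the cutoff stops propagation at t8 — its inputs' values are unchanged, so it reuses its cache.

First evaluation (everything demanded from the output):
  t2 = mul(-8, 1) = -8
  t3 = neg(-8) = 8
  t5 = absv(8) = 8
  t7 = min2(1, 8) = 1
  t8 = absv(1) = 1
  t9 = min2(1, 1) = 1
  t10 = min2(8, 8) = 8
  t12 = max2(1, 8) = 8
  t14 = add(8, 8) = 16

Propagation after the edit:
  t2: runs — a2 -8->-9; result -9.
  t3: runs — t2 -8->-9; result 9.
  t5: runs — t3 8->9; result 9.
  t7: runs — t5 8->9; result 1 (same value as before).
  t8: checked — values it read are unchanged (t7 unchanged); reused cached 1 without running.
  t9: checked — values it read are unchanged (t8 unchanged, t7 unchanged); reused cached 1 without running.
  t10: runs — t3 8->9; t5 8->9; result 9.
  t12: runs — t10 8->9; result 9.
  t14: runs — t3 8->9; t12 8->9; result 18.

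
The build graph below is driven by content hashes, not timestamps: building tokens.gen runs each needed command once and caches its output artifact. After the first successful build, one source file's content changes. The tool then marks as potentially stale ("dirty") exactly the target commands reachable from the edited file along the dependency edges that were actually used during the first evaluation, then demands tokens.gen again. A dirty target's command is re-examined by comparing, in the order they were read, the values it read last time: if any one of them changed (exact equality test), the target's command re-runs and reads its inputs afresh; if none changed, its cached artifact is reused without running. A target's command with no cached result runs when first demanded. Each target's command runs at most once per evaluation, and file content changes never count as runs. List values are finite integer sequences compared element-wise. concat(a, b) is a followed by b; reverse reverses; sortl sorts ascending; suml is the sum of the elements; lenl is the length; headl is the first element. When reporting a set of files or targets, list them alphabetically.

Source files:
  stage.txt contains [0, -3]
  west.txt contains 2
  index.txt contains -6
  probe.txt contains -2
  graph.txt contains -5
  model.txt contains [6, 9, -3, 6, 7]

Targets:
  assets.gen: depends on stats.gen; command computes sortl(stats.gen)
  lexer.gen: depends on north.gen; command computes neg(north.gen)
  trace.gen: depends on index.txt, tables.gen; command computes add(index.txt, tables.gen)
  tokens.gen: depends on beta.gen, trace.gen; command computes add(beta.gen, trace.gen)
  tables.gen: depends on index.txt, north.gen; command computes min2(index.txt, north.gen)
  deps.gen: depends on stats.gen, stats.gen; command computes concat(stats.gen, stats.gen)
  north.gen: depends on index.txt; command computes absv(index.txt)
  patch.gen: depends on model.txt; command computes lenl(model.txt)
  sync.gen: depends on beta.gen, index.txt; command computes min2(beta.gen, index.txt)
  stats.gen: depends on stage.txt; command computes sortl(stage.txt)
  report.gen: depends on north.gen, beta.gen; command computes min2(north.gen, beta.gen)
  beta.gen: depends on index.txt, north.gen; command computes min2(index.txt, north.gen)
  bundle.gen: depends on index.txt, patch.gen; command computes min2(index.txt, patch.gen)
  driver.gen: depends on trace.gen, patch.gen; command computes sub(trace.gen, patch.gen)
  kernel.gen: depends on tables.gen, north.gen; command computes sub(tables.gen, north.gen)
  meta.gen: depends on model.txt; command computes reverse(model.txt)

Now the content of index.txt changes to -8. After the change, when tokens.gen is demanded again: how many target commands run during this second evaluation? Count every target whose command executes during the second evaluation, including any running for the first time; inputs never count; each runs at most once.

Run set: beta.gen, north.gen, tables.gen, tokens.gen, trace.gen (5 run).

Initial pass — values computed on the first demand:
  north.gen = absv(-6) = 6
  beta.gen = min2(-6, 6) = -6
  tables.gen = min2(-6, 6) = -6
  trace.gen = add(-6, -6) = -12
  tokens.gen = add(-6, -12) = -18

Second demand — change propagation:
  north.gen: re-runs because index.txt -6->-8; new result 8.
  beta.gen: re-runs because index.txt -6->-8; north.gen 6->8; new result -8.
  tables.gen: re-runs because index.txt -6->-8; north.gen 6->8; new result -8.
  trace.gen: re-runs because index.txt -6->-8; tables.gen -6->-8; new result -16.
  tokens.gen: re-runs because beta.gen -6->-8; trace.gen -12->-16; new result -24.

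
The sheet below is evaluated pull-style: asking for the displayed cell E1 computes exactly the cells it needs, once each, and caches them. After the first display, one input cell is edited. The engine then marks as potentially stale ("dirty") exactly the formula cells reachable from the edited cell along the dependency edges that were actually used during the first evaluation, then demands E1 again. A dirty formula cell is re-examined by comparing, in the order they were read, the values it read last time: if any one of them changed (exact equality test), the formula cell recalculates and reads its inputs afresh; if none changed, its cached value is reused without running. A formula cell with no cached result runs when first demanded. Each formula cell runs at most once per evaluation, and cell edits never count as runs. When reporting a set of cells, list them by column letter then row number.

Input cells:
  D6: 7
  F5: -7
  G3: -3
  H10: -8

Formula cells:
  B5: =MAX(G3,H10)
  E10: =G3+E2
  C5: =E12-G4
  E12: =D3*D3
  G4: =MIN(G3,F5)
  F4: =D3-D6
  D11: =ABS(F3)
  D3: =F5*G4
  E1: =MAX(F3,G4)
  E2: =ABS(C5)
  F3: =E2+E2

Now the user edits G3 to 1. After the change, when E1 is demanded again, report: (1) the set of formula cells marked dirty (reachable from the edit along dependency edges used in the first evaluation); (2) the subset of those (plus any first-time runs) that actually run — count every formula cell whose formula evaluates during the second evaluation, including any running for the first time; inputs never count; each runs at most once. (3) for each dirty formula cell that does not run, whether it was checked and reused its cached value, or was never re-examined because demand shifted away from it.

First demand of the output computes:
  G4 = MIN(-3, -7) = -7
  D3 = -7 * -7 = 49
  E12 = 49 * 49 = 2401
  C5 = 2401 - -7 = 2408
  E2 = ABS(2408) = 2408
  F3 = 2408 + 2408 = 4816
  E1 = MAX(4816, -7) = 4816

After the edit, cleaning proceeds:
  G4: a read changed (G3 -3->1) — executes, giving -7 — identical to its old value.
  D3: dirty, but its reads are unchanged (F5 unchanged, G4 unchanged); cached 49 stands.
  E12: dirty, but its reads are unchanged (D3 unchanged, D3 unchanged); cached 2401 stands.
  C5: dirty, but its reads are unchanged (E12 unchanged, G4 unchanged); cached 2408 stands.
  E2: dirty, but its reads are unchanged (C5 unchanged); cached 2408 stands.
  F3: dirty, but its reads are unchanged (E2 unchanged, E2 unchanged); cached 4816 stands.
  E1: dirty, but its reads are unchanged (F3 unchanged, G4 unchanged); cached 4816 stands.

Note the absorption at G4: it re-runs yet its value is the same, leaving the output's value untouched.

The edit dirties: C5, D3, E1, E2, E12, F3, G4.
1 formula cells run: G4.
Cache hits after checking: C5, D3, E1, E2, E12, F3.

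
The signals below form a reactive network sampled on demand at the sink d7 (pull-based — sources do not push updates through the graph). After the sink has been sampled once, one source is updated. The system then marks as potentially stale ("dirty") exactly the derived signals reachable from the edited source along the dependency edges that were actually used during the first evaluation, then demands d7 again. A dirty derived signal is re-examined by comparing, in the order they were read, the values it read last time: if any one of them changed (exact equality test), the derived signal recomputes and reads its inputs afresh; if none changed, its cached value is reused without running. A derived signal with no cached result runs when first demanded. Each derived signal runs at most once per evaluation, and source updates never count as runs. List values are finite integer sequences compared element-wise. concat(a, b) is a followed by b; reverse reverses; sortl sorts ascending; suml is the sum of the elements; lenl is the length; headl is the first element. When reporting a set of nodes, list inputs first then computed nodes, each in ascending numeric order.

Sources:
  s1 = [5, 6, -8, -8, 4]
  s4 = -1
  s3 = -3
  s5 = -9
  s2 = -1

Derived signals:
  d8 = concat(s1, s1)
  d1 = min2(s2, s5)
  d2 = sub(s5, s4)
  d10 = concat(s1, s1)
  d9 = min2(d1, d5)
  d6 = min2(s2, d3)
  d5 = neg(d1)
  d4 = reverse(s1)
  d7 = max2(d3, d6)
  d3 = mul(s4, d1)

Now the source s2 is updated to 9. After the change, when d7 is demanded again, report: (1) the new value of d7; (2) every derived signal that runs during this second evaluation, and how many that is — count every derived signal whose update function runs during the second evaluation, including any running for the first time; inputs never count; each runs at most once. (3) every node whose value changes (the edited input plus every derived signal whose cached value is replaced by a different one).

Initial pass — values computed on the first demand:
  d1 = min2(-1, -9) = -9
  d3 = mul(-1, -9) = 9
  d6 = min2(-1, 9) = -1
  d7 = max2(9, -1) = 9

Second demand — change propagation:
  d1: re-runs because s2 -1->9; new result -9 (unchanged).
  d3: re-examined; everything it read last time is the same (s4 unchanged, d1 unchanged) — cache 9 kept, no run.
  d6: re-runs because s2 -1->9; new result 9.
  d7: re-runs because d6 -1->9; new result 9 (unchanged).

The important point: at d3 every value read last time is unchanged, so the dirty flag clears without a run.

d7 now evaluates to 9.
Run set: d1, d6, d7 (3 run).
Changed values: s2, d6.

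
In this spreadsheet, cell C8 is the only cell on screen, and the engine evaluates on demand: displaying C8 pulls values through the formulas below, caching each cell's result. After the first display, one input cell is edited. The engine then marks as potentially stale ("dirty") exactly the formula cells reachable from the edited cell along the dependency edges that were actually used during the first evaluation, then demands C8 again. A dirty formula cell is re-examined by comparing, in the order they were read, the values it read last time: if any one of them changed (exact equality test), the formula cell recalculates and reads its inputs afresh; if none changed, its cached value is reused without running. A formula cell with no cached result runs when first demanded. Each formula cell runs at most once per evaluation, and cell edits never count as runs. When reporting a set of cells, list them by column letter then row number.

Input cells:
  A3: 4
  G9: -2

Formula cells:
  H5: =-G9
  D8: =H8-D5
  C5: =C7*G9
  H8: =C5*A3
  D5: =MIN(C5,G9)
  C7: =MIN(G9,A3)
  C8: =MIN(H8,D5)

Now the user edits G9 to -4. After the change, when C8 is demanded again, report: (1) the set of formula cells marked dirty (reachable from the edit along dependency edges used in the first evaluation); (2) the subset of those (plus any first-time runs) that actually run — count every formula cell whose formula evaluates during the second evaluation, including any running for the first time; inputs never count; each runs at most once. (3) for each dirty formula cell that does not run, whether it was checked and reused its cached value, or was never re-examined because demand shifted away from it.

Dirty set: C5, C7, C8, D5, H8.
Run set: C5, C7, C8, D5, H8 (5 run).
All dirty formula cells ended up running.

Initial pass — values computed on the first demand:
  C7 = MIN(-2, 4) = -2
  C5 = -2 * -2 = 4
  D5 = MIN(4, -2) = -2
  H8 = 4 * 4 = 16
  C8 = MIN(16, -2) = -2

Second demand — change propagation:
  C7: re-runs because G9 -2->-4; new result -4.
  C5: re-runs because C7 -2->-4; G9 -2->-4; new result 16.
  D5: re-runs because C5 4->16; G9 -2->-4; new result -4.
  H8: re-runs because C5 4->16; new result 64.
  C8: re-runs because H8 16->64; D5 -2->-4; new result -4.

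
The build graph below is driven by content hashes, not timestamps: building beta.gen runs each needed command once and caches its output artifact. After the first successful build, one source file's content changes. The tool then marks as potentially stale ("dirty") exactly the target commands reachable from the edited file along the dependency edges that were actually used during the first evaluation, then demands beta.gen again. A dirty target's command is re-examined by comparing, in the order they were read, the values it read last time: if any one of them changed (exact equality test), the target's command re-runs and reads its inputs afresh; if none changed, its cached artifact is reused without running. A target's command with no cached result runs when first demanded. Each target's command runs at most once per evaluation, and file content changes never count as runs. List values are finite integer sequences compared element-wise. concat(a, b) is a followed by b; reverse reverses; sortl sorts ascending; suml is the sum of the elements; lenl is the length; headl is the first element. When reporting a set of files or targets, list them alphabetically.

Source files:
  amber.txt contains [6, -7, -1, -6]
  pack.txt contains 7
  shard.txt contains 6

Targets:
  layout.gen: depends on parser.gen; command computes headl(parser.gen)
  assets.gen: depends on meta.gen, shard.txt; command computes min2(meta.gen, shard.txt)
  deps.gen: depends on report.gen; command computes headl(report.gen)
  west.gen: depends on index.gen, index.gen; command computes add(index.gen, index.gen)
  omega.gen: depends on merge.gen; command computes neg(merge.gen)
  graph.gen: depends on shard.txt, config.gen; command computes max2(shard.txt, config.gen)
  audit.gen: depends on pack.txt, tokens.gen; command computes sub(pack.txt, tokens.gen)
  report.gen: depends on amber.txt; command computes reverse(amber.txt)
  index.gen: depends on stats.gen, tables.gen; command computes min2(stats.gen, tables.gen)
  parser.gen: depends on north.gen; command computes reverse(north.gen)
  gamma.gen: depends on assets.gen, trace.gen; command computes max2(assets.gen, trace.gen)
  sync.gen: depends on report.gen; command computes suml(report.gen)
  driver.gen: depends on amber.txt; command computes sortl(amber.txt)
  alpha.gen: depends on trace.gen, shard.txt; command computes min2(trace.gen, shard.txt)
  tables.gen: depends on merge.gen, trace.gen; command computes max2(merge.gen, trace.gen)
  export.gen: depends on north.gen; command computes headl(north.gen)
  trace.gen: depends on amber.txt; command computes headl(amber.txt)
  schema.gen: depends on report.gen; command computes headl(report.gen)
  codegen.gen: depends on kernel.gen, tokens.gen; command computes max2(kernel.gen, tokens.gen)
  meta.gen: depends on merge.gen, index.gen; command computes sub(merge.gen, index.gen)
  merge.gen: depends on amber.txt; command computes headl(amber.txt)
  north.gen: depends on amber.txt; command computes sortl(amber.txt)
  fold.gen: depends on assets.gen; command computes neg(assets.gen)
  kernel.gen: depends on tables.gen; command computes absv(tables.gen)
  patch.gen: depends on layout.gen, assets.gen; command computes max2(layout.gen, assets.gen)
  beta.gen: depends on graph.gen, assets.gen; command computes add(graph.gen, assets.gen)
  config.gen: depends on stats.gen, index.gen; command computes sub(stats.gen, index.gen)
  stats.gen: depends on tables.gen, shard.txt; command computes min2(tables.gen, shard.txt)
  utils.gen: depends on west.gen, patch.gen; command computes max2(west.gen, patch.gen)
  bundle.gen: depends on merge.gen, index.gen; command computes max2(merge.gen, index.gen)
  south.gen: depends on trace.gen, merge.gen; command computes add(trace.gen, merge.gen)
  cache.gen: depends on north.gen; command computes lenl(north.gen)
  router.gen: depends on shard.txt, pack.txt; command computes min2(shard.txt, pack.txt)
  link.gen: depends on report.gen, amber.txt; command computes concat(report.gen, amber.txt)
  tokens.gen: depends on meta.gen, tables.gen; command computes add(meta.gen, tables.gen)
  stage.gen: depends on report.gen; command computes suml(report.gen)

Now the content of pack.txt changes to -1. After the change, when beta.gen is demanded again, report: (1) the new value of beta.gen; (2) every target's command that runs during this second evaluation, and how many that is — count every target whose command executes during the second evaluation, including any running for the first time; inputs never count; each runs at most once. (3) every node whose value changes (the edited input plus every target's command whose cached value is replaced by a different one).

beta.gen now evaluates to 6.
Run set: none (0 run).
Changed values: pack.txt.
The important point: nothing the output needs ever reads pack.txt, so the edit is invisible to it.

Initial pass — values computed on the first demand:
  merge.gen = headl([6, -7, -1, -6]) = 6
  trace.gen = headl([6, -7, -1, -6]) = 6
  tables.gen = max2(6, 6) = 6
  stats.gen = min2(6, 6) = 6
  index.gen = min2(6, 6) = 6
  config.gen = sub(6, 6) = 0
  graph.gen = max2(6, 0) = 6
  meta.gen = sub(6, 6) = 0
  assets.gen = min2(0, 6) = 0
  beta.gen = add(6, 0) = 6

Second demand — change propagation:
  no demanded computation ever read pack.txt, so the edit dirties nothing and nothing runs.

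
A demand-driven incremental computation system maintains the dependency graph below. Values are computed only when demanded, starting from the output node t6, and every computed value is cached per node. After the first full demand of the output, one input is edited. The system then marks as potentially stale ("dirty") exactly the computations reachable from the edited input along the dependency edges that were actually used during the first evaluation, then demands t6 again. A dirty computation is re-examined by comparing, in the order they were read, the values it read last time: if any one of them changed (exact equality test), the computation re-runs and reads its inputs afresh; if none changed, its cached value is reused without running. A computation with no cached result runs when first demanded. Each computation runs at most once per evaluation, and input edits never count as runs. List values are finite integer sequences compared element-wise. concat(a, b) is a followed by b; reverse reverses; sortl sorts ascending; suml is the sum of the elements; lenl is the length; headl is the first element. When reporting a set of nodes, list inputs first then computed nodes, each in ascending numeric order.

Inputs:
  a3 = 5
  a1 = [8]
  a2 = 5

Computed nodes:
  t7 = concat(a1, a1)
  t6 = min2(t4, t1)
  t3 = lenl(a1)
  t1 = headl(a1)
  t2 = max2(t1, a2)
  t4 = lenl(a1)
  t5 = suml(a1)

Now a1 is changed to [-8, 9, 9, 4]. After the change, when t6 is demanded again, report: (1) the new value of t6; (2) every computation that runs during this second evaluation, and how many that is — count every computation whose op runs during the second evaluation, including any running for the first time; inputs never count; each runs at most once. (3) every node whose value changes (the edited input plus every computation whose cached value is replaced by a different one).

New value of t6: -8.
Computations that run: t1, t4, t6 — 3 in total.
Values that change: a1, t1, t4, t6.

First evaluation (everything demanded from the output):
  t1 = headl([8]) = 8
  t4 = lenl([8]) = 1
  t6 = min2(1, 8) = 1

Propagation after the edit:
  t1: runs — a1 [8]->[-8, 9, 9, 4]; result -8.
  t4: runs — a1 [8]->[-8, 9, 9, 4]; result 4.
  t6: runs — t4 1->4; t1 8->-8; result -8.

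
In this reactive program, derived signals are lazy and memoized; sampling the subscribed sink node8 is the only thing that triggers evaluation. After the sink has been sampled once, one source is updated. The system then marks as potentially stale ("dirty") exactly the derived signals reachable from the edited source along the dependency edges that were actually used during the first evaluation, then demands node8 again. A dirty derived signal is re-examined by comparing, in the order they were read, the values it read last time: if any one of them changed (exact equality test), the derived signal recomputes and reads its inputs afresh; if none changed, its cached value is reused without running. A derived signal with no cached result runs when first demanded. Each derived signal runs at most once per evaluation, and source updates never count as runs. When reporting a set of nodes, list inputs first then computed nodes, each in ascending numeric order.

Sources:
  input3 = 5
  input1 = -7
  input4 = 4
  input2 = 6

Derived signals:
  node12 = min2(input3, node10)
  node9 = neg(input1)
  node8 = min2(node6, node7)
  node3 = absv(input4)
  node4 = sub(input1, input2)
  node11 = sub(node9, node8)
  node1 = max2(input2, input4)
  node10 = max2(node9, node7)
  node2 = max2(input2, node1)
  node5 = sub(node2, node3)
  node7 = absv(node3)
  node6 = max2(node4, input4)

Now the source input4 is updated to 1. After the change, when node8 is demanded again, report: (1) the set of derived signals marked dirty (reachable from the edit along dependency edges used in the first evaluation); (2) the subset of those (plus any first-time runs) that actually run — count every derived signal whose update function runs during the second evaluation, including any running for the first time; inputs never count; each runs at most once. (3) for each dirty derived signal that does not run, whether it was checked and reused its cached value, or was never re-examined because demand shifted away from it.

First demand of the output computes:
  node3 = absv(4) = 4
  node4 = sub(-7, 6) = -13
  node6 = max2(-13, 4) = 4
  node7 = absv(4) = 4
  node8 = min2(4, 4) = 4

After the edit, cleaning proceeds:
  node3: a read changed (input4 4->1) — executes, giving 1.
  node6: a read changed (input4 4->1) — executes, giving 1.
  node7: a read changed (node3 4->1) — executes, giving 1.
  node8: a read changed (node6 4->1; node7 4->1) — executes, giving 1.

The edit dirties: node3, node6, node7, node8.
4 derived signals run: node3, node6, node7, node8.
No dirty derived signal escaped a run.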